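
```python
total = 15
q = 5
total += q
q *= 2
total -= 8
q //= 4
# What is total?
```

Trace:
`total = 15` → total = 15
`q = 5` → q = 5
`total += q` → total = 20
`q *= 2` → q = 10
`total -= 8` → total = 12
`q //= 4` → q = 2
So total = 12

Answer: 12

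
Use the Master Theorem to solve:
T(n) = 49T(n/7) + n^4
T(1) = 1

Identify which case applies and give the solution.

a=49, b=7, f(n)=n^4. log_7(49) = 2. Since c=4 > 2 and the regularity condition holds (49(n/7)^4 = (49/7^4)n^4 with 49/7^4 < 1), Case 3 applies: T(n) = Θ(f(n)) = O(n^4).

Answer: O(n^4) - Case 3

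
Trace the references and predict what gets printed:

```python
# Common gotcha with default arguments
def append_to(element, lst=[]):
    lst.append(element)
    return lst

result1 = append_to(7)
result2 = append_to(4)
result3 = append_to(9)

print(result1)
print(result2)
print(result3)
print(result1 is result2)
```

Key concept: mutable default argument gotcha.
Step by step:
`result1 = append_to(7)` → result1 = [7]
`result2 = append_to(4)` → result1 = [7, 4] (same object as result2); result2 = [7, 4] (same object as result1)
`result3 = append_to(9)` → result1 = [7, 4, 9] (same object as result2, result3); result2 = [7, 4, 9] (same object as result1, result3); result3 = [7, 4, 9] (same object as result1, result2)
`print(result1)` → prints [7, 4, 9]
`print(result2)` → prints [7, 4, 9]
`print(result3)` → prints [7, 4, 9]
`print(result1 is result2)` → prints True

Answer:
[7, 4, 9]
[7, 4, 9]
[7, 4, 9]
True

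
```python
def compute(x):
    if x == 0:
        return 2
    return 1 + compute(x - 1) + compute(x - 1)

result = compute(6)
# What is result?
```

compute(x) = 1 + 2·compute(x-1), compute(0)=2. Closed form: (2+1)·2^6 - 1 = 191.

Answer: 191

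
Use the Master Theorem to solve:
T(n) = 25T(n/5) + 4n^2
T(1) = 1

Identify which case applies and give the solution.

a=25, b=5, f(n)=4n^2. log_5(25) = 2. Since c=2 = 2, Case 2 applies: T(n) = Θ(n^log_b(a) · log n) = O(n^2 log n).

Answer: O(n^2 log n) - Case 2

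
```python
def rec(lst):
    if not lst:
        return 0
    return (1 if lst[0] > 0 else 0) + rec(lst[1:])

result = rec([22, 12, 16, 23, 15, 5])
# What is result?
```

Count of positive elements in [22, 12, 16, 23, 15, 5] = 6

Answer: 6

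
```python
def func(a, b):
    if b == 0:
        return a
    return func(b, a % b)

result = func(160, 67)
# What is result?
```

func(160, 67) -> func(67, 26) -> func(26, 15) -> func(15, 11) -> func(11, 4) -> func(4, 3) -> func(3, 1) -> func(1, 0) -> 1

Answer: 1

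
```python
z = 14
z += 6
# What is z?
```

Trace:
`z = 14` → z = 14
`z += 6` → z = 20
So z = 20

Answer: 20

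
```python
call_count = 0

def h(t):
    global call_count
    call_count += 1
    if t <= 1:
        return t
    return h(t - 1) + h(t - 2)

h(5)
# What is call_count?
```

Calls(t) = 1 + Calls(t-1) + Calls(t-2); Calls(0)=Calls(1)=1. For t=5 this gives 15.

Answer: 15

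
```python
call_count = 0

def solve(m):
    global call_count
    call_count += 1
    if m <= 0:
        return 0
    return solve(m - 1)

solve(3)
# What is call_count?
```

Linear recursion stepping by 1: 4 calls from m=3 down to ≤0.

Answer: 4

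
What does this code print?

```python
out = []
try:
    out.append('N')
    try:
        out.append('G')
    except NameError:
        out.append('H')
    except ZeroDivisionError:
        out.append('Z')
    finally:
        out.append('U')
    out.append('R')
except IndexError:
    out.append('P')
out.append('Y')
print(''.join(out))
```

Execution trace: 'N' (try body) → 'G' (inner try body, no exception) → 'U' (inner finally) → 'R' (try body, no exception) → 'Y' (after the try/except). Output: NGURY

Answer: NGURY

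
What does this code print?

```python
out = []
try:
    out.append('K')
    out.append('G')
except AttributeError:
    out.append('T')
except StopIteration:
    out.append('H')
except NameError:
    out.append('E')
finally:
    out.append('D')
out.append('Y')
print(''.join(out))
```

Execution trace: 'K' (try body) → 'G' (try body, no exception) → 'D' (finally) → 'Y' (after the try/except). Output: KGDY

Answer: KGDY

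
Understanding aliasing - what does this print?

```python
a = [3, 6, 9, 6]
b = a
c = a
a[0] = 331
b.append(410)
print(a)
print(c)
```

Key concept: multiple aliases.
Step by step:
`a = [3, 6, 9, 6]` → a = [3, 6, 9, 6]
`b = a` → b = [3, 6, 9, 6] (same object as a)
`c = a` → c = [3, 6, 9, 6] (same object as a, b)
`a[0] = 331` → a = [331, 6, 9, 6] (same object as b, c); b = [331, 6, 9, 6] (same object as a, c); c = [331, 6, 9, 6] (same object as a, b)
`b.append(410)` → a = [331, 6, 9, 6, 410] (same object as b, c); b = [331, 6, 9, 6, 410] (same object as a, c); c = [331, 6, 9, 6, 410] (same object as a, b)
`print(a)` → prints [331, 6, 9, 6, 410]
`print(c)` → prints [331, 6, 9, 6, 410]

Answer:
[331, 6, 9, 6, 410]
[331, 6, 9, 6, 410]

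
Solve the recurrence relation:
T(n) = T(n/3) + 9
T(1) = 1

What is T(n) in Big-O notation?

Each step divides n by 3 and adds 9. After log_3(n) steps we reach T(1)=1. So T(n) = 9·log_3(n) + 1 = O(log n).

Answer: O(log n)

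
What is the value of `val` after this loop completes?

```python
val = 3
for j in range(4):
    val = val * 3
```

Multiply by 3, 4 times: 3 * 3^4 = 243
`val` takes the values: 3 → 9 → 27 → 81 → 243

Answer: 243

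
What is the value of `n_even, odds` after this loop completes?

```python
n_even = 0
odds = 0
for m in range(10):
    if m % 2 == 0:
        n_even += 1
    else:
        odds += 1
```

Count evens and odds in range(10)
`n_even, odds` takes the values: (0, 0) → (1, 0) → (1, 1) → (2, 1) → (2, 2) → (3, 2) → (3, 3) → (4, 3) → (4, 4) → (5, 4) → (5, 5)

Answer: 5, 5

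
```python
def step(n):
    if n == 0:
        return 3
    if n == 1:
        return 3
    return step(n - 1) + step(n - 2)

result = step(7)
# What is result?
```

Build up from base cases: step(0)=3, step(1)=3, step(2)=6, step(3)=9, step(4)=15, step(5)=24, step(6)=39, ..., step(7)=63

Answer: 63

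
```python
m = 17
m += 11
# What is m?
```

Trace:
`m = 17` → m = 17
`m += 11` → m = 28
So m = 28

Answer: 28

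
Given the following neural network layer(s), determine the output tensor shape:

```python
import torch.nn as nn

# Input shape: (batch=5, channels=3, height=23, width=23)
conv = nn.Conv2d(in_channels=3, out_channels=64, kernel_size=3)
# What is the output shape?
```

Input: (5, 3, 23, 23) -> Output: (5, 64, 21, 21)

Answer: (5, 64, 21, 21)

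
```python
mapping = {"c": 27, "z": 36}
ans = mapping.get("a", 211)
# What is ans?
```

Trace:
`mapping = {"c": 27, "z": 36}` → mapping = {'c': 27, 'z': 36}
`ans = mapping.get("a", 211)` → ans = 211
So ans = 211

Answer: 211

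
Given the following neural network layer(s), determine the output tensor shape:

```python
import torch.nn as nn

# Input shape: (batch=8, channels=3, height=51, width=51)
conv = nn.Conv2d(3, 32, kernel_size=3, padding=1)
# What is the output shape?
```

Input: (8, 3, 51, 51) -> Output: (8, 32, 51, 51)

Answer: (8, 32, 51, 51)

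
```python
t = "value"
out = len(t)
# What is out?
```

Trace:
`t = "value"` → t = 'value'
`out = len(t)` → out = 5
So out = 5

Answer: 5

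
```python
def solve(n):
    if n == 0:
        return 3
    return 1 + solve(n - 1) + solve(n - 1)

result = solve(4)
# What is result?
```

solve(n) = 1 + 2·solve(n-1), solve(0)=3. Closed form: (3+1)·2^4 - 1 = 63.

Answer: 63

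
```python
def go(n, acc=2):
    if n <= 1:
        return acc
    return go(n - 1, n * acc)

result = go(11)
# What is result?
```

Accumulator trace (n, acc): (11, 2) -> (10, 22) -> (9, 220) -> (8, 1980) -> (7, 15840) -> (6, 110880) -> (5, 665280) -> (4, 3326400) -> (3, 13305600) -> (2, 39916800) -> (1, 79833600) -> return 79833600

Answer: 79833600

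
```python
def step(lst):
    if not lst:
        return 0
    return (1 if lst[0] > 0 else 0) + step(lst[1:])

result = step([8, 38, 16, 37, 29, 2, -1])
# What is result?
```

Count of positive elements in [8, 38, 16, 37, 29, 2, -1] = 6

Answer: 6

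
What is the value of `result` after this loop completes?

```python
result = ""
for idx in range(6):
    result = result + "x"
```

Repeat 'x' 6 times
`result` takes the values: "" → "x" → "xx" → "xxx" → "xxxx" → "xxxxx" → "xxxxxx"

Answer: "xxxxxx"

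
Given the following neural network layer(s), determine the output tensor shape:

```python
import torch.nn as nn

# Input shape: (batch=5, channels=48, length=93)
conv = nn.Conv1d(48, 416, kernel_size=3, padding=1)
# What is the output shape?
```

Input: (5, 48, 93) -> Output: (5, 416, 93)

Answer: (5, 416, 93)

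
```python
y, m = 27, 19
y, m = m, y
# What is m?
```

Trace:
`y, m = 27, 19` → y = 27; m = 19
`y, m = m, y` → y = 19; m = 27
So m = 27

Answer: 27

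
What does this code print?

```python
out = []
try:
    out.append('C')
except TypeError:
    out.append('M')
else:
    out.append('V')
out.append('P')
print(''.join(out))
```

Execution trace: 'C' (try body, no exception) → 'V' (else) → 'P' (after the try/except). Output: CVP

Answer: CVP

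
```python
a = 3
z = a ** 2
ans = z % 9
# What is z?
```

Trace:
`a = 3` → a = 3
`z = a ** 2` → z = 9
`ans = z % 9` → ans = 0
So z = 9

Answer: 9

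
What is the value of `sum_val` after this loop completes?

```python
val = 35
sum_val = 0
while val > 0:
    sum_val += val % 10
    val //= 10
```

Sum digits of 35
`sum_val` takes the values: 0 → 5 → 8

Answer: 8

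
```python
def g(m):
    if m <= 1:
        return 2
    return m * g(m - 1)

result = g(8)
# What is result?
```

g(8) = 8 * 7 * 6 * 5 * 4 * 3 * 2 * 2 = 80640

Answer: 80640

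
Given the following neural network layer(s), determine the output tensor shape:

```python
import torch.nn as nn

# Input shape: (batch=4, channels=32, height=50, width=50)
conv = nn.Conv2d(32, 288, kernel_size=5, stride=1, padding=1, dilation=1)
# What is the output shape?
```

Input: (4, 32, 50, 50) -> Output: (4, 288, 48, 48)

Answer: (4, 288, 48, 48)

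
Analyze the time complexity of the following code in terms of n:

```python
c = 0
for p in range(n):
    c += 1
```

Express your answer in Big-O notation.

Each loop level contributes: n. Multiplying the contributions gives O(n).

Answer: O(n)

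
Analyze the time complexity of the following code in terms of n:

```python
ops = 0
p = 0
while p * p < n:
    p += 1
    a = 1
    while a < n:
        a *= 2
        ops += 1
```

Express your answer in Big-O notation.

Each loop level contributes: √n × log n. Multiplying the contributions gives O(√n log n).

Answer: O(√n log n)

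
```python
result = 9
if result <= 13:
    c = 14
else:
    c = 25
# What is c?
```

Trace:
`result = 9` → result = 9
`if result <= 13: ...` → result <= 13 is True → c = 14
So c = 14

Answer: 14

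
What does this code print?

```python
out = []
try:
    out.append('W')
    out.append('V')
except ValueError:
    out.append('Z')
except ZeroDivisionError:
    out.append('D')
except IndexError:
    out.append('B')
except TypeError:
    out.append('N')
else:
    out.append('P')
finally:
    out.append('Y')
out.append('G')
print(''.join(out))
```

Execution trace: 'W' (try body) → 'V' (try body, no exception) → 'P' (else) → 'Y' (finally) → 'G' (after the try/except). Output: WVPYG

Answer: WVPYG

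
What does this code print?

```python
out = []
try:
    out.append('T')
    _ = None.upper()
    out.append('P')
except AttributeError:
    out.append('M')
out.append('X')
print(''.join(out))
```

Execution trace: 'T' (try body) → 'M' (except AttributeError) → 'X' (after the try/except). Output: TMX

Answer: TMX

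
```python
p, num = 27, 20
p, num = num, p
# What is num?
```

Trace:
`p, num = 27, 20` → p = 27; num = 20
`p, num = num, p` → p = 20; num = 27
So num = 27

Answer: 27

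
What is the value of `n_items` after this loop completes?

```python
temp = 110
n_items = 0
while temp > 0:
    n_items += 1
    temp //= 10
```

Count digits by repeated division by 10
`n_items` takes the values: 0 → 1 → 2 → 3

Answer: 3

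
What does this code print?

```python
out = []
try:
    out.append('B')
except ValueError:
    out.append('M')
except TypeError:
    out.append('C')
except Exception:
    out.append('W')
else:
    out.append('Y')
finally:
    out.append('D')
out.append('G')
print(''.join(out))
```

Execution trace: 'B' (try body, no exception) → 'Y' (else) → 'D' (finally) → 'G' (after the try/except). Output: BYDG

Answer: BYDG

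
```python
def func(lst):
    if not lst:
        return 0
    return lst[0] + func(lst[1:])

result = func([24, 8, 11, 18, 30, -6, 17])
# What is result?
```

24 + 8 + 11 + 18 + 30 + (-6) + 17 + 0 = 102

Answer: 102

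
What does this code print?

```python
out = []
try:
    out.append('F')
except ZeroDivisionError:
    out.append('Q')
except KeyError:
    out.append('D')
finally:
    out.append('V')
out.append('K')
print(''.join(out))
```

Execution trace: 'F' (try body, no exception) → 'V' (finally) → 'K' (after the try/except). Output: FVK

Answer: FVK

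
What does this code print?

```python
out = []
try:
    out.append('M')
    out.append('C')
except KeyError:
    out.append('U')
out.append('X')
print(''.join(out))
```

Execution trace: 'M' (try body) → 'C' (try body, no exception) → 'X' (after the try/except). Output: MCX

Answer: MCX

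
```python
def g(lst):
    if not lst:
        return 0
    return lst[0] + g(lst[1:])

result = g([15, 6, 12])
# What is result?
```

15 + 6 + 12 + 0 = 33

Answer: 33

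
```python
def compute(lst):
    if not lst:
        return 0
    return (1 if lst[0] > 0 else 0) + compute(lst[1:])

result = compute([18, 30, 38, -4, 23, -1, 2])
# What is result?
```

Count of positive elements in [18, 30, 38, -4, 23, -1, 2] = 5

Answer: 5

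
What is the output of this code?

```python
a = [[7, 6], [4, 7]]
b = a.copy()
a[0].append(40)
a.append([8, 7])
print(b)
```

Key concept: shallow copy with nested lists.
Step by step:
`a = [[7, 6], [4, 7]]` → a = [[7, 6], [4, 7]]
`b = a.copy()` → b = [[7, 6], [4, 7]]
`a[0].append(40)` → a = [[7, 6, 40], [4, 7]]; b = [[7, 6, 40], [4, 7]]
`a.append([8, 7])` → a = [[7, 6, 40], [4, 7], [8, 7]]
`print(b)` → prints [[7, 6, 40], [4, 7]]

Answer: [[7, 6, 40], [4, 7]]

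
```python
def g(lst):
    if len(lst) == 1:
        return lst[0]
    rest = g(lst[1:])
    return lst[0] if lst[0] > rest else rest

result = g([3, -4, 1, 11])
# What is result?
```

Recursive max over [3, -4, 1, 11] = 11

Answer: 11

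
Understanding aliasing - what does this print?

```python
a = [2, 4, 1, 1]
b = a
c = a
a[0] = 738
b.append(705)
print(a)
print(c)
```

Key concept: multiple aliases.
Step by step:
`a = [2, 4, 1, 1]` → a = [2, 4, 1, 1]
`b = a` → b = [2, 4, 1, 1] (same object as a)
`c = a` → c = [2, 4, 1, 1] (same object as a, b)
`a[0] = 738` → a = [738, 4, 1, 1] (same object as b, c); b = [738, 4, 1, 1] (same object as a, c); c = [738, 4, 1, 1] (same object as a, b)
`b.append(705)` → a = [738, 4, 1, 1, 705] (same object as b, c); b = [738, 4, 1, 1, 705] (same object as a, c); c = [738, 4, 1, 1, 705] (same object as a, b)
`print(a)` → prints [738, 4, 1, 1, 705]
`print(c)` → prints [738, 4, 1, 1, 705]

Answer:
[738, 4, 1, 1, 705]
[738, 4, 1, 1, 705]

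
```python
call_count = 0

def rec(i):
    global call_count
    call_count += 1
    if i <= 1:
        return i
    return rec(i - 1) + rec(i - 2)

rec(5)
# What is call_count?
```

Calls(i) = 1 + Calls(i-1) + Calls(i-2); Calls(0)=Calls(1)=1. For i=5 this gives 15.

Answer: 15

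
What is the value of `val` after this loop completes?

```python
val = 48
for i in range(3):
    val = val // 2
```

Halve 3 times: 48 // 2^3 = 6
`val` takes the values: 48 → 24 → 12 → 6

Answer: 6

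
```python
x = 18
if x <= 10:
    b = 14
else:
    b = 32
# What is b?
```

Trace:
`x = 18` → x = 18
`if x <= 10: ...` → x <= 10 is False, take else branch → b = 32
So b = 32

Answer: 32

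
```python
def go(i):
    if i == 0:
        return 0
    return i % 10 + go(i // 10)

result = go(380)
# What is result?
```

Sum of digits of 380: 0 + 8 + 3 = 11

Answer: 11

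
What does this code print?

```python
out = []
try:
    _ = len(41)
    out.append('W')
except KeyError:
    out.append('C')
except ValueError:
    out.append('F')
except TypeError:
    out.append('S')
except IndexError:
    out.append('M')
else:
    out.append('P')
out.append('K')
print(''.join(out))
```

Execution trace: 'S' (except TypeError) → 'K' (after the try/except). Output: SK

Answer: SK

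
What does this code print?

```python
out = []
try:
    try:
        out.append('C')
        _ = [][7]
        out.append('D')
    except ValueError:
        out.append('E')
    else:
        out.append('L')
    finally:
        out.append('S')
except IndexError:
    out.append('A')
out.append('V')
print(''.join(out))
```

Execution trace: 'C' (try body) → 'S' (finally) → 'A' (outer except IndexError) → 'V' (after the try/except). Output: CSAV

Answer: CSAV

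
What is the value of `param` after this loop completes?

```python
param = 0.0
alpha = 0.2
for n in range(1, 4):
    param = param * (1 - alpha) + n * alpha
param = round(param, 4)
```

Moving average with lr=0.2
`param` takes the values: 0.0 → 0.2 → 0.56 → 1.048

Answer: 1.048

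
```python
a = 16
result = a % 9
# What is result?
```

Trace:
`a = 16` → a = 16
`result = a % 9` → result = 7
So result = 7

Answer: 7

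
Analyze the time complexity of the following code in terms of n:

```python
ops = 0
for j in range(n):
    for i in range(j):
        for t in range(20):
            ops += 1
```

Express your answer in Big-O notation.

Each loop level contributes: n × n × 1. Multiplying the contributions gives O(n^2).

Answer: O(n^2)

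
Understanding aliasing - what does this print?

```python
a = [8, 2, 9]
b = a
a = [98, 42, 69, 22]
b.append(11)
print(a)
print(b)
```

Key concept: rebinding vs mutation: a is rebound to a new list, b still points at the original.
Step by step:
`a = [8, 2, 9]` → a = [8, 2, 9]
`b = a` → b = [8, 2, 9] (same object as a)
`a = [98, 42, 69, 22]` → a = [98, 42, 69, 22]
`b.append(11)` → b = [8, 2, 9, 11]
`print(a)` → prints [98, 42, 69, 22]
`print(b)` → prints [8, 2, 9, 11]

Answer:
[98, 42, 69, 22]
[8, 2, 9, 11]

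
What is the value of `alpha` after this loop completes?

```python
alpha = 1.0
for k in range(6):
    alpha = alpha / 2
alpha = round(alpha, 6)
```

Halving LR 6 times: 1 / 2^6
`alpha` takes the values: 1.0 → 0.5 → 0.25 → 0.125 → 0.0625 → 0.03125 → 0.015625

Answer: 0.015625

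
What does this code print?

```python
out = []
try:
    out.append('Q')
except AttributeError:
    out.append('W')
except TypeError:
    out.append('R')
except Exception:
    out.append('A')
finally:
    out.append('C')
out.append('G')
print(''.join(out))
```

Execution trace: 'Q' (try body, no exception) → 'C' (finally) → 'G' (after the try/except). Output: QCG

Answer: QCG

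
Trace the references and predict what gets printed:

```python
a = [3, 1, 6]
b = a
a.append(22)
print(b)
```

Key concept: basic list aliasing.
Step by step:
`a = [3, 1, 6]` → a = [3, 1, 6]
`b = a` → b = [3, 1, 6] (same object as a)
`a.append(22)` → a = [3, 1, 6, 22] (same object as b); b = [3, 1, 6, 22] (same object as a)
`print(b)` → prints [3, 1, 6, 22]

Answer: [3, 1, 6, 22]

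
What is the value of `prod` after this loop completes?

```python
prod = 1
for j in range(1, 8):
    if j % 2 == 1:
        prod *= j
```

Product of odd numbers 1 to 7
`prod` takes the values: 1 → 3 → 15 → 105

Answer: 105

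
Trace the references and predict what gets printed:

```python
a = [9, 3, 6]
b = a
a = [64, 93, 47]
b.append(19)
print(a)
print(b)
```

Key concept: rebinding vs mutation: a is rebound to a new list, b still points at the original.
Step by step:
`a = [9, 3, 6]` → a = [9, 3, 6]
`b = a` → b = [9, 3, 6] (same object as a)
`a = [64, 93, 47]` → a = [64, 93, 47]
`b.append(19)` → b = [9, 3, 6, 19]
`print(a)` → prints [64, 93, 47]
`print(b)` → prints [9, 3, 6, 19]

Answer:
[64, 93, 47]
[9, 3, 6, 19]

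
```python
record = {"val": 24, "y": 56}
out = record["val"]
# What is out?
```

Trace:
`record = {"val": 24, "y": 56}` → record = {'val': 24, 'y': 56}
`out = record["val"]` → out = 24
So out = 24

Answer: 24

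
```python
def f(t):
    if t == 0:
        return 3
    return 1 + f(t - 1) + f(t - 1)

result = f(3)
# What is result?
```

f(t) = 1 + 2·f(t-1), f(0)=3. Closed form: (3+1)·2^3 - 1 = 31.

Answer: 31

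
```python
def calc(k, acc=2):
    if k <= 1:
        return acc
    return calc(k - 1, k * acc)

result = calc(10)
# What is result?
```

Accumulator trace (n, acc): (10, 2) -> (9, 20) -> (8, 180) -> (7, 1440) -> (6, 10080) -> (5, 60480) -> (4, 302400) -> (3, 1209600) -> (2, 3628800) -> (1, 7257600) -> return 7257600

Answer: 7257600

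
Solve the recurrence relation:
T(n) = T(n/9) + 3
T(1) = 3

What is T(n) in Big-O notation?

Each step divides n by 9 and adds 3. After log_9(n) steps we reach T(1)=3. So T(n) = 3·log_9(n) + 3 = O(log n).

Answer: O(log n)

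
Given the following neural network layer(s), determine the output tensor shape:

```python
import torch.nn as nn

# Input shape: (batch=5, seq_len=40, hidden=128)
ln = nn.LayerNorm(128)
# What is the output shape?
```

Input: (5, 40, 128) -> Output: (5, 40, 128)

Answer: (5, 40, 128)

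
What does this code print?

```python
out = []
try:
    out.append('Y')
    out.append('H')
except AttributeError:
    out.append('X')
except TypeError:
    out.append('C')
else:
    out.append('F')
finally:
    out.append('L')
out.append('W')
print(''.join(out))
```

Execution trace: 'Y' (try body) → 'H' (try body, no exception) → 'F' (else) → 'L' (finally) → 'W' (after the try/except). Output: YHFLW

Answer: YHFLW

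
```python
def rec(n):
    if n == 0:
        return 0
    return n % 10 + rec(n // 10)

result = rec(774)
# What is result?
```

Sum of digits of 774: 4 + 7 + 7 = 18

Answer: 18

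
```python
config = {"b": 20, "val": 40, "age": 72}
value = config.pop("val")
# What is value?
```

Trace:
`config = {"b": 20, "val": 40, "age": 72}` → config = {'b': 20, 'val': 40, 'age': 72}
`value = config.pop("val")` → config = {'b': 20, 'age': 72}; value = 40
So value = 40

Answer: 40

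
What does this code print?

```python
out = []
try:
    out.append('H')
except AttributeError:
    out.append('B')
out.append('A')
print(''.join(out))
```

Execution trace: 'H' (try body, no exception) → 'A' (after the try/except). Output: HA

Answer: HA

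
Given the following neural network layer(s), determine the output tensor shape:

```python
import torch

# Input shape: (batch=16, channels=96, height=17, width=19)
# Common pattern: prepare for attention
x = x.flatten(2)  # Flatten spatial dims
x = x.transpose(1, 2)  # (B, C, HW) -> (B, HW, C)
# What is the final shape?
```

Input: (16, 96, 17, 19) -> after flatten(2): (16, 96, 323) -> Output: (16, 323, 96)

Answer: (16, 323, 96)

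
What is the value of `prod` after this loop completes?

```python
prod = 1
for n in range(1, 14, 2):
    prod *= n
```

Product of 1, 3, 5, ... up to 13
`prod` takes the values: 1 → 3 → 15 → 105 → 945 → 10395 → 135135

Answer: 135135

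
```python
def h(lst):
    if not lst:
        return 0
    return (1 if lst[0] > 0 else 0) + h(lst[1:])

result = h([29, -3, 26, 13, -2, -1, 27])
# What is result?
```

Count of positive elements in [29, -3, 26, 13, -2, -1, 27] = 4

Answer: 4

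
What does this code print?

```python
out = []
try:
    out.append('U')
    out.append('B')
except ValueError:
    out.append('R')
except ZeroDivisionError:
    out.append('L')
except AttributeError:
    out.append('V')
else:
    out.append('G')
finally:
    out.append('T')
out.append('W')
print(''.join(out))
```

Execution trace: 'U' (try body) → 'B' (try body, no exception) → 'G' (else) → 'T' (finally) → 'W' (after the try/except). Output: UBGTW

Answer: UBGTW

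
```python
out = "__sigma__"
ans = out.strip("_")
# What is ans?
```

Trace:
`out = "__sigma__"` → out = '__sigma__'
`ans = out.strip("_")` → ans = 'sigma'
So ans = 'sigma'

Answer: 'sigma'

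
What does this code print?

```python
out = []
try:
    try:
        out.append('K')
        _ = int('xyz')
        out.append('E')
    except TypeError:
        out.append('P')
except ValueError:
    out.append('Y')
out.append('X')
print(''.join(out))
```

Execution trace: 'K' (inner try body) → 'Y' (outer except ValueError) → 'X' (after the try/except). Output: KYX

Answer: KYX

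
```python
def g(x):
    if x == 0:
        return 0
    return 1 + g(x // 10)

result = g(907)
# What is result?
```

Count of digits of 907: 3

Answer: 3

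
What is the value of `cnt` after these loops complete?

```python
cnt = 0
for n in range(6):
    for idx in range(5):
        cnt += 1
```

6 * 5 = 30
`cnt` takes the values: 0 → 1 → 2 → 3 → 4 → 5 → 6 → 7 → 8 → 9 → 10 → 11 → 12 → 13 → 14 → 15 → 16 → 17 → 18 → 19 → 20 → 21 → 22 → 23 → 24 → 25 → 26 → 27 → 28 → 29 → 30

Answer: 30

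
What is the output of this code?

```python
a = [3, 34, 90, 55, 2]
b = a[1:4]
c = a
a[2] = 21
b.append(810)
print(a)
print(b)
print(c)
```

Key concept: slice vs alias.
Step by step:
`a = [3, 34, 90, 55, 2]` → a = [3, 34, 90, 55, 2]
`b = a[1:4]` → b = [34, 90, 55]
`c = a` → c = [3, 34, 90, 55, 2] (same object as a)
`a[2] = 21` → a = [3, 34, 21, 55, 2] (same object as c); c = [3, 34, 21, 55, 2] (same object as a)
`b.append(810)` → b = [34, 90, 55, 810]
`print(a)` → prints [3, 34, 21, 55, 2]
`print(b)` → prints [34, 90, 55, 810]
`print(c)` → prints [3, 34, 21, 55, 2]

Answer:
[3, 34, 21, 55, 2]
[34, 90, 55, 810]
[3, 34, 21, 55, 2]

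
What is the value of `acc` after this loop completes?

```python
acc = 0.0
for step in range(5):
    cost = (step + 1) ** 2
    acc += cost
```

Sum of squared losses 1² + 2² + ... + 5²
`acc` takes the values: 0.0 → 1.0 → 5.0 → 14.0 → 30.0 → 55.0

Answer: 55.0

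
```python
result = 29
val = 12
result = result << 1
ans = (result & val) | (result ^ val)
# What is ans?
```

Trace:
`result = 29` → result = 29
`val = 12` → val = 12
`result = result << 1` → result = 58
`ans = (result & val) | (result ^ val)` → ans = 62
So ans = 62

Answer: 62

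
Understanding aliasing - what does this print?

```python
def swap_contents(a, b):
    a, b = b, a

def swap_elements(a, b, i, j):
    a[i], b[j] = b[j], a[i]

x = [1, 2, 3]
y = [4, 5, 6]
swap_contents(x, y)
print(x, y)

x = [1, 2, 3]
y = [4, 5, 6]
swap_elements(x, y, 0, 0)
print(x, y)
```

Key concept: parameter rebinding vs mutation.
Step by step:
`x = [1, 2, 3]` → x = [1, 2, 3]
`y = [4, 5, 6]` → y = [4, 5, 6]
`swap_contents(x, y)` → no visible change to tracked variables
`print(x, y)` → prints [1, 2, 3] [4, 5, 6]
`x = [1, 2, 3]` → x = [1, 2, 3]
`y = [4, 5, 6]` → y = [4, 5, 6]
`swap_elements(x, y, 0, 0)` → x = [4, 2, 3]; y = [1, 5, 6]
`print(x, y)` → prints [4, 2, 3] [1, 5, 6]

Answer:
[1, 2, 3] [4, 5, 6]
[4, 2, 3] [1, 5, 6]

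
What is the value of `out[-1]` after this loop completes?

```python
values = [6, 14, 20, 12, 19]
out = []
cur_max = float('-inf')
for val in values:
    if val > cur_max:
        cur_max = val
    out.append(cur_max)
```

Running max ends at 20
`out` takes the values: [] → [6] → [6, 14] → [6, 14, 20] → [6, 14, 20, 20] → [6, 14, 20, 20, 20]
So `out[-1]` = 20

Answer: 20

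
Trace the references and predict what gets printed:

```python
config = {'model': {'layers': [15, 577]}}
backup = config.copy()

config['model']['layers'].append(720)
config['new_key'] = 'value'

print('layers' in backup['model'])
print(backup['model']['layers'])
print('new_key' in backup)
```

Key concept: shallow copy gotcha with nested dict.
Step by step:
`config = {'model': {'layers': [15, 577]}}` → config = {'model': {'layers': [15, 577]}}
`backup = config.copy()` → backup = {'model': {'layers': [15, 577]}}
`config['model']['layers'].append(720)` → config = {'model': {'layers': [15, 577, 720]}}; backup = {'model': {'layers': [15, 577, 720]}}
`config['new_key'] = 'value'` → config = {'model': {'layers': [15, 577, 720]}, 'new_key': 'value'}
`print('layers' in backup['model'])` → prints True
`print(backup['model']['layers'])` → prints [15, 577, 720]
`print('new_key' in backup)` → prints False

Answer:
True
[15, 577, 720]
False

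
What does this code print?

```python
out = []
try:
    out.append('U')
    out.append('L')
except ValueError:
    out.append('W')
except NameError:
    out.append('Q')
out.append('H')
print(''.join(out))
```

Execution trace: 'U' (try body) → 'L' (try body, no exception) → 'H' (after the try/except). Output: ULH

Answer: ULH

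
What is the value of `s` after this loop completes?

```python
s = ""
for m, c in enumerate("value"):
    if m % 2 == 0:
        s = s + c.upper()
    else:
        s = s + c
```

Uppercase even positions in 'value'
`s` takes the values: "" → "V" → "Va" → "VaL" → "VaLu" → "VaLuE"

Answer: "VaLuE"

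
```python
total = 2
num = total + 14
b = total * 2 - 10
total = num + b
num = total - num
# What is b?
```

Trace:
`total = 2` → total = 2
`num = total + 14` → num = 16
`b = total * 2 - 10` → b = -6
`total = num + b` → total = 10
`num = total - num` → num = -6
So b = -6

Answer: -6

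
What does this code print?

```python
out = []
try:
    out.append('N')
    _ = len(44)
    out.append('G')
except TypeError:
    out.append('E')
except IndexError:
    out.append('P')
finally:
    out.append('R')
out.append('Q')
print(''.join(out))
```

Execution trace: 'N' (try body) → 'E' (except TypeError) → 'R' (finally) → 'Q' (after the try/except). Output: NERQ

Answer: NERQ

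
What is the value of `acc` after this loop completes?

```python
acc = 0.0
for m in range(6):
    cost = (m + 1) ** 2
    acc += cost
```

Sum of squared losses 1² + 2² + ... + 6²
`acc` takes the values: 0.0 → 1.0 → 5.0 → 14.0 → 30.0 → 55.0 → 91.0

Answer: 91.0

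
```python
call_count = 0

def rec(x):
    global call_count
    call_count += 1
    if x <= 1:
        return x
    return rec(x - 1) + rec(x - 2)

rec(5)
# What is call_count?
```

Calls(x) = 1 + Calls(x-1) + Calls(x-2); Calls(0)=Calls(1)=1. For x=5 this gives 15.

Answer: 15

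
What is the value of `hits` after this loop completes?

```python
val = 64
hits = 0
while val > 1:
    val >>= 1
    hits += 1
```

Count right shifts until 1
`hits` takes the values: 0 → 1 → 2 → 3 → 4 → 5 → 6

Answer: 6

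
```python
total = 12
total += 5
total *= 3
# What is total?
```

Trace:
`total = 12` → total = 12
`total += 5` → total = 17
`total *= 3` → total = 51
So total = 51

Answer: 51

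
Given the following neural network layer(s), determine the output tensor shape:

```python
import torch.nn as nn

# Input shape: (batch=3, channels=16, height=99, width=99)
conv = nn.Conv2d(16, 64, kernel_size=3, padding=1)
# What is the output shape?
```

Input: (3, 16, 99, 99) -> Output: (3, 64, 99, 99)

Answer: (3, 64, 99, 99)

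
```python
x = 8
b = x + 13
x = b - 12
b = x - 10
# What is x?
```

Trace:
`x = 8` → x = 8
`b = x + 13` → b = 21
`x = b - 12` → x = 9
`b = x - 10` → b = -1
So x = 9

Answer: 9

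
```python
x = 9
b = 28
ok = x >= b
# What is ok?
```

Trace:
`x = 9` → x = 9
`b = 28` → b = 28
`ok = x >= b` → ok = False
So ok = False

Answer: False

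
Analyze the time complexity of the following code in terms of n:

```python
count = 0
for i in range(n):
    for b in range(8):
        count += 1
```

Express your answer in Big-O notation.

Each loop level contributes: n × 1. Multiplying the contributions gives O(n).

Answer: O(n)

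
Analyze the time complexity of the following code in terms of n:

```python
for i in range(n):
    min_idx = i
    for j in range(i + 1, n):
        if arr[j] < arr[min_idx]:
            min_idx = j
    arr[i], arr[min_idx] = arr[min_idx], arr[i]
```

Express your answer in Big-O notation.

This is Selection sort. Time complexity: O(n²).

Answer: O(n²)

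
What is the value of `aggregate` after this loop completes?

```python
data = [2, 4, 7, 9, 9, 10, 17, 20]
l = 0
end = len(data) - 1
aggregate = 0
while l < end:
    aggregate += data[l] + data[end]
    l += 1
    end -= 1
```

Sum of pairs from ends
`aggregate` takes the values: 0 → 22 → 43 → 60 → 78

Answer: 78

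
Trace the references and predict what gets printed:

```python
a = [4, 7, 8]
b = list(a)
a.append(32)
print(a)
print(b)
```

Key concept: list() constructor creates copy.
Step by step:
`a = [4, 7, 8]` → a = [4, 7, 8]
`b = list(a)` → b = [4, 7, 8]
`a.append(32)` → a = [4, 7, 8, 32]
`print(a)` → prints [4, 7, 8, 32]
`print(b)` → prints [4, 7, 8]

Answer:
[4, 7, 8, 32]
[4, 7, 8]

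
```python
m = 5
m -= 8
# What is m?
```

Trace:
`m = 5` → m = 5
`m -= 8` → m = -3
So m = -3

Answer: -3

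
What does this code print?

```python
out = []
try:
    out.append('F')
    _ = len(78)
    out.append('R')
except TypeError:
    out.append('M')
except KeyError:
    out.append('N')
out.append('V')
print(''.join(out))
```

Execution trace: 'F' (try body) → 'M' (except TypeError) → 'V' (after the try/except). Output: FMV

Answer: FMV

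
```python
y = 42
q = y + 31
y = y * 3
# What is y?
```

Trace:
`y = 42` → y = 42
`q = y + 31` → q = 73
`y = y * 3` → y = 126
So y = 126

Answer: 126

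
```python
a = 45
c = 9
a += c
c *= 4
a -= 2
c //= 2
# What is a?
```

Trace:
`a = 45` → a = 45
`c = 9` → c = 9
`a += c` → a = 54
`c *= 4` → c = 36
`a -= 2` → a = 52
`c //= 2` → c = 18
So a = 52

Answer: 52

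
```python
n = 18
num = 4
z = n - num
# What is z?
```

Trace:
`n = 18` → n = 18
`num = 4` → num = 4
`z = n - num` → z = 14
So z = 14

Answer: 14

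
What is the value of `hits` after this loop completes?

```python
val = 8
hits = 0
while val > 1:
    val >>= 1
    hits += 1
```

Count right shifts until 1
`hits` takes the values: 0 → 1 → 2 → 3

Answer: 3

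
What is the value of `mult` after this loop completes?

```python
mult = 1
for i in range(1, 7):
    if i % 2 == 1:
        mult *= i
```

Product of odd numbers 1 to 6
`mult` takes the values: 1 → 3 → 15

Answer: 15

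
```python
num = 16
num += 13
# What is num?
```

Trace:
`num = 16` → num = 16
`num += 13` → num = 29
So num = 29

Answer: 29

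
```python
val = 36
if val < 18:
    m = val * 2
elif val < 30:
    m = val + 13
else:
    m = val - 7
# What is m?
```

Trace:
`val = 36` → val = 36
`if val < 18: ...` → val < 18 is False, val < 30 is False, take else branch → m = 29
So m = 29

Answer: 29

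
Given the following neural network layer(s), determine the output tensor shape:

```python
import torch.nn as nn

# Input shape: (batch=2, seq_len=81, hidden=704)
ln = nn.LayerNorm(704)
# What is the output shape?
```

Input: (2, 81, 704) -> Output: (2, 81, 704)

Answer: (2, 81, 704)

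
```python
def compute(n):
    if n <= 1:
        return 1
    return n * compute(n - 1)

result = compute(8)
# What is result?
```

compute(8) = 8 * 7 * 6 * 5 * 4 * 3 * 2 * 1 = 40320

Answer: 40320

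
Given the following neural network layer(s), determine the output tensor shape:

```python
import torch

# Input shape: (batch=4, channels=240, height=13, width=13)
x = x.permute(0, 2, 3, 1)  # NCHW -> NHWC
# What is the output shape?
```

Input: (4, 240, 13, 13) -> Output: (4, 13, 13, 240)

Answer: (4, 13, 13, 240)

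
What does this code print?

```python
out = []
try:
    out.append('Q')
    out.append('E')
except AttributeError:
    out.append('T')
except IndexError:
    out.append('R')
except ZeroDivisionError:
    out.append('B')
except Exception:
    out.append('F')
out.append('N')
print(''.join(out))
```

Execution trace: 'Q' (try body) → 'E' (try body, no exception) → 'N' (after the try/except). Output: QEN

Answer: QEN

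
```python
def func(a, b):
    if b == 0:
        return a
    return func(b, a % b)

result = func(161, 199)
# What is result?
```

func(161, 199) -> func(199, 161) -> func(161, 38) -> func(38, 9) -> func(9, 2) -> func(2, 1) -> func(1, 0) -> 1

Answer: 1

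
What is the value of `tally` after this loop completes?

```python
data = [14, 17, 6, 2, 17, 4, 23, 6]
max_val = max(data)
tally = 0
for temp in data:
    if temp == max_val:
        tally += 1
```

Count of max value 23 in [14, 17, 6, 2, 17, 4, 23, 6]
`tally` takes the values: 0 → 1

Answer: 1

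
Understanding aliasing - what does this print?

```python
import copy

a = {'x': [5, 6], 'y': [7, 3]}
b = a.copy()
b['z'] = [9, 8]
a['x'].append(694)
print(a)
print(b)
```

Key concept: shallow copy of dict with mutable values.
Step by step:
`a = {'x': [5, 6], 'y': [7, 3]}` → a = {'x': [5, 6], 'y': [7, 3]}
`b = a.copy()` → b = {'x': [5, 6], 'y': [7, 3]}
`b['z'] = [9, 8]` → b = {'x': [5, 6], 'y': [7, 3], 'z': [9, 8]}
`a['x'].append(694)` → a = {'x': [5, 6, 694], 'y': [7, 3]}; b = {'x': [5, 6, 694], 'y': [7, 3], 'z': [9, 8]}
`print(a)` → prints {'x': [5, 6, 694], 'y': [7, 3]}
`print(b)` → prints {'x': [5, 6, 694], 'y': [7, 3], 'z': [9, 8]}

Answer:
{'x': [5, 6, 694], 'y': [7, 3]}
{'x': [5, 6, 694], 'y': [7, 3], 'z': [9, 8]}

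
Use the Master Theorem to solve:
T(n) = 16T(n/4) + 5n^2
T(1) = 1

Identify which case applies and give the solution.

a=16, b=4, f(n)=5n^2. log_4(16) = 2. Since c=2 = 2, Case 2 applies: T(n) = Θ(n^log_b(a) · log n) = O(n^2 log n).

Answer: O(n^2 log n) - Case 2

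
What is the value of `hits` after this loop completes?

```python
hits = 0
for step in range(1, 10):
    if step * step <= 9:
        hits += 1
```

Count numbers where step² ≤ 9
`hits` takes the values: 0 → 1 → 2 → 3

Answer: 3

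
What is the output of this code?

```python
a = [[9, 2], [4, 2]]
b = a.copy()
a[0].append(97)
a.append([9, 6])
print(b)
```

Key concept: shallow copy with nested lists.
Step by step:
`a = [[9, 2], [4, 2]]` → a = [[9, 2], [4, 2]]
`b = a.copy()` → b = [[9, 2], [4, 2]]
`a[0].append(97)` → a = [[9, 2, 97], [4, 2]]; b = [[9, 2, 97], [4, 2]]
`a.append([9, 6])` → a = [[9, 2, 97], [4, 2], [9, 6]]
`print(b)` → prints [[9, 2, 97], [4, 2]]

Answer: [[9, 2, 97], [4, 2]]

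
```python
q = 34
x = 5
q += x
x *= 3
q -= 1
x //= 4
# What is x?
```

Trace:
`q = 34` → q = 34
`x = 5` → x = 5
`q += x` → q = 39
`x *= 3` → x = 15
`q -= 1` → q = 38
`x //= 4` → x = 3
So x = 3

Answer: 3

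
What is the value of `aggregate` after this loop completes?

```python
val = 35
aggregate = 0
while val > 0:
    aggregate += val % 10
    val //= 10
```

Sum digits of 35
`aggregate` takes the values: 0 → 5 → 8

Answer: 8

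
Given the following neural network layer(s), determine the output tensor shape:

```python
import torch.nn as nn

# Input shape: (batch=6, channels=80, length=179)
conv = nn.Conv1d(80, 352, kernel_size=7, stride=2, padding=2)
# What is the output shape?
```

Input: (6, 80, 179) -> Output: (6, 352, 89)

Answer: (6, 352, 89)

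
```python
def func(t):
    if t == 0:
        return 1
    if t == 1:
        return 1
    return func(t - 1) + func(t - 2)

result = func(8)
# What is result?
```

Build up from base cases: func(0)=1, func(1)=1, func(2)=2, func(3)=3, func(4)=5, func(5)=8, func(6)=13, ..., func(8)=34

Answer: 34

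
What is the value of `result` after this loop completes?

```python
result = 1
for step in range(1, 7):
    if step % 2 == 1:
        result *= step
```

Product of odd numbers 1 to 6
`result` takes the values: 1 → 3 → 15

Answer: 15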